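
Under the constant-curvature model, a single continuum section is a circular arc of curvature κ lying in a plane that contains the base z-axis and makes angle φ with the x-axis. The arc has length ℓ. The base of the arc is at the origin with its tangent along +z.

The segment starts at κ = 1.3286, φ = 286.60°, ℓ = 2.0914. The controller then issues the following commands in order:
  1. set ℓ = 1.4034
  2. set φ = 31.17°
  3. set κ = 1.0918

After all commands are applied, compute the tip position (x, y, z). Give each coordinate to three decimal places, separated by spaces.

0.753 0.456 0.915

initial: κ=1.3286, φ=286.60°, ℓ=2.0914
cmd 1: set ℓ=1.4034 → (κ,φ,ℓ)=(1.3286,286.60°,1.4034) → tip=(0.2773,-0.9302,0.7204)
cmd 2: set φ=31.17° → (κ,φ,ℓ)=(1.3286,31.17°,1.4034) → tip=(0.8305,0.5024,0.7204)
cmd 3: set κ=1.0918 → (κ,φ,ℓ)=(1.0918,31.17°,1.4034) → tip=(0.7535,0.4558,0.9152)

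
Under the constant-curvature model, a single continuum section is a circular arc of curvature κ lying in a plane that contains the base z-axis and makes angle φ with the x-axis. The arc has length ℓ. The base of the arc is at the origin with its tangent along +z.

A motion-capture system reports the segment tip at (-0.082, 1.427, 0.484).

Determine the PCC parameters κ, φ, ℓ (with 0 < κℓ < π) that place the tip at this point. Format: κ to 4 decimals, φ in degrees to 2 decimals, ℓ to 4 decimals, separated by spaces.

1.2553 93.29 1.9825

ρ = √(x²+y²) = √(-0.082² + 1.427²) = 1.42935
φ = atan2(y, x) mod 360° = atan2(1.427, -0.082) = 93.2888°
|p|² = ρ² + z² = 1.42935² + 0.484² = 2.27731
κ = 2ρ / |p|² = 2×1.42935 / 2.27731 = 1.25530
θ = 2·atan2(ρ, z) = 2·atan2(1.42935, 0.484) = 2.48860 rad
ℓ = θ/κ = 2.48860/1.25530 = 1.98247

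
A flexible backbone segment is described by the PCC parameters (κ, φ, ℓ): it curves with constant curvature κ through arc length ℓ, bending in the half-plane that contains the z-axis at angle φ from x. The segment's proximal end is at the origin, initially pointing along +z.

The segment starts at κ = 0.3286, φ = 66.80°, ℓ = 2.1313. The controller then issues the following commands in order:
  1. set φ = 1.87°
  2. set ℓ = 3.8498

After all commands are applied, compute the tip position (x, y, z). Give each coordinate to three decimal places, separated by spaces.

2.126 0.069 2.902

initial: κ=0.3286, φ=66.80°, ℓ=2.1313
cmd 1: set φ=1.87° → (κ,φ,ℓ)=(0.3286,1.87°,2.1313) → tip=(0.7159,0.0234,1.9613)
cmd 2: set ℓ=3.8498 → (κ,φ,ℓ)=(0.3286,1.87°,3.8498) → tip=(2.1260,0.0694,2.9021)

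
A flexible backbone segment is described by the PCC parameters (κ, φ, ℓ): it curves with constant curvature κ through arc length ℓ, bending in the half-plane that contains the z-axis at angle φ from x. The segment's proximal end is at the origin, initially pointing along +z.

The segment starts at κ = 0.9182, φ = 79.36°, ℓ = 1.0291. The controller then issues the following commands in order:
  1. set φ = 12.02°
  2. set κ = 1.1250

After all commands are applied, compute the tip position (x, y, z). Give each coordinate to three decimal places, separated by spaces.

0.520 0.111 0.814

initial: κ=0.9182, φ=79.36°, ℓ=1.0291
cmd 1: set φ=12.02° → (κ,φ,ℓ)=(0.9182,12.02°,1.0291) → tip=(0.4412,0.0939,0.8827)
cmd 2: set κ=1.1250 → (κ,φ,ℓ)=(1.1250,12.02°,1.0291) → tip=(0.5204,0.1108,0.8141)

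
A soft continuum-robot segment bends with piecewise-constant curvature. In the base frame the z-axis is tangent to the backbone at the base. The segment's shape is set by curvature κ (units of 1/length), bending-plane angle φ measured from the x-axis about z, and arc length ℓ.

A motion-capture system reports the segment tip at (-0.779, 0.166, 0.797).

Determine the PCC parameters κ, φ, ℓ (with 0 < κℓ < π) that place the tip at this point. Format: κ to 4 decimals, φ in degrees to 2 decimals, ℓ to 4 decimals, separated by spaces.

1.2547 167.97 1.2514

ρ = √(x²+y²) = √(-0.779² + 0.166²) = 0.79649
φ = atan2(y, x) mod 360° = atan2(0.166, -0.779) = 167.9706°
|p|² = ρ² + z² = 0.79649² + 0.797² = 1.26961
κ = 2ρ / |p|² = 2×0.79649 / 1.26961 = 1.25470
θ = 2·atan2(ρ, z) = 2·atan2(0.79649, 0.797) = 1.57016 rad
ℓ = θ/κ = 1.57016/1.25470 = 1.25142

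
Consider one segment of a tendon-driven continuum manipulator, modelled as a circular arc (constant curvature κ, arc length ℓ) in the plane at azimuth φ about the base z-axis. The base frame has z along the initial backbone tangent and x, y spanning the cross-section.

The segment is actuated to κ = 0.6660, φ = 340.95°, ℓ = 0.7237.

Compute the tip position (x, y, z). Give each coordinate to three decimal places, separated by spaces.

θ = κ·ℓ = 0.6660 × 0.7237 = 0.48198 rad
ρ = (1 − cos θ)/κ = (1 − 0.88608)/0.6660 = 0.17106
z = sin θ / κ = 0.46354/0.6660 = 0.69600
x = ρ cos φ = 0.17106 × cos(340.95°) = 0.16169
y = ρ sin φ = 0.17106 × sin(340.95°) = -0.05583

0.162 -0.056 0.696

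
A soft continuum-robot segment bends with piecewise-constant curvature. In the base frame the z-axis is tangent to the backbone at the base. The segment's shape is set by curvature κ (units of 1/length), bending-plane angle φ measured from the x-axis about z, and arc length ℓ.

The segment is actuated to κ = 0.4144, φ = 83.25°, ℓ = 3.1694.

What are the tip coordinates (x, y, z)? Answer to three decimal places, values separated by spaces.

θ = κ·ℓ = 0.4144 × 3.1694 = 1.31340 rad
ρ = (1 − cos θ)/κ = (1 − 0.25456)/0.4144 = 1.79883
z = sin θ / κ = 0.96706/0.4144 = 2.33363
x = ρ cos φ = 1.79883 × cos(83.25°) = 0.21143
y = ρ sin φ = 1.79883 × sin(83.25°) = 1.78636

0.211 1.786 2.334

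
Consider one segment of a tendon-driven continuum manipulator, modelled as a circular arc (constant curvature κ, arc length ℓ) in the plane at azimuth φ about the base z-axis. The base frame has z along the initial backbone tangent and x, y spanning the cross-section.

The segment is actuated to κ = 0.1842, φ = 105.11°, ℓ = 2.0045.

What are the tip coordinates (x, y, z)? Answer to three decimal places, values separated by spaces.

-0.095 0.353 1.959

θ = κ·ℓ = 0.1842 × 2.0045 = 0.36923 rad
ρ = (1 − cos θ)/κ = (1 − 0.93261)/0.1842 = 0.36587
z = sin θ / κ = 0.36090/0.1842 = 1.95926
x = ρ cos φ = 0.36587 × cos(105.11°) = -0.09537
y = ρ sin φ = 0.36587 × sin(105.11°) = 0.35323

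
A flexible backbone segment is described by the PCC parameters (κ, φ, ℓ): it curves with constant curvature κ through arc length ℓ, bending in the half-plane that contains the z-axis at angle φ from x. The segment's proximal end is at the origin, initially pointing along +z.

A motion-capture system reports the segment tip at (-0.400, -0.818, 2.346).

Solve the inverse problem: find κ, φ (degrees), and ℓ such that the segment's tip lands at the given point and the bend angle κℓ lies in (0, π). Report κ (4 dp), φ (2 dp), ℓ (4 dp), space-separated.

0.2876 243.94 2.5749

ρ = √(x²+y²) = √(-0.400² + -0.818²) = 0.91056
φ = atan2(y, x) mod 360° = atan2(-0.818, -0.400) = 243.9415°
|p|² = ρ² + z² = 0.91056² + 2.346² = 6.33284
κ = 2ρ / |p|² = 2×0.91056 / 6.33284 = 0.28757
θ = 2·atan2(ρ, z) = 2·atan2(0.91056, 2.346) = 0.74047 rad
ℓ = θ/κ = 0.74047/0.28757 = 2.57494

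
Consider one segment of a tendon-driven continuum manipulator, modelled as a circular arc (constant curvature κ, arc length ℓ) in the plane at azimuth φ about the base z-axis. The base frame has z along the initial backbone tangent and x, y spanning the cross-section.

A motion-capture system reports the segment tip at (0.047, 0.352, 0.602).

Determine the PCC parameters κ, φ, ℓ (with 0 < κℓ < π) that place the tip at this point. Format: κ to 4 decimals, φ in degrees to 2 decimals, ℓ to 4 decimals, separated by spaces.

ρ = √(x²+y²) = √(0.047² + 0.352²) = 0.35512
φ = atan2(y, x) mod 360° = atan2(0.352, 0.047) = 82.3947°
|p|² = ρ² + z² = 0.35512² + 0.602² = 0.48852
κ = 2ρ / |p|² = 2×0.35512 / 0.48852 = 1.45389
θ = 2·atan2(ρ, z) = 2·atan2(0.35512, 0.602) = 1.06593 rad
ℓ = θ/κ = 1.06593/1.45389 = 0.73316

1.4539 82.39 0.7332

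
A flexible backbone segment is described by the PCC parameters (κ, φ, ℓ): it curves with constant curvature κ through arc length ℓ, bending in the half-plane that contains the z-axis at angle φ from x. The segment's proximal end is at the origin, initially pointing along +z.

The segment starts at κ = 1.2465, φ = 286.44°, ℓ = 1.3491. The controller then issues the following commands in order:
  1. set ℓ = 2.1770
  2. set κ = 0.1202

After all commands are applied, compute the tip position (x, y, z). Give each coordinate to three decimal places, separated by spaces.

0.080 -0.272 2.152

initial: κ=1.2465, φ=286.44°, ℓ=1.3491
cmd 1: set ℓ=2.1770 → (κ,φ,ℓ)=(1.2465,286.44°,2.1770) → tip=(0.4336,-1.4695,0.3329)
cmd 2: set κ=0.1202 → (κ,φ,ℓ)=(0.1202,286.44°,2.1770) → tip=(0.0802,-0.2716,2.1522)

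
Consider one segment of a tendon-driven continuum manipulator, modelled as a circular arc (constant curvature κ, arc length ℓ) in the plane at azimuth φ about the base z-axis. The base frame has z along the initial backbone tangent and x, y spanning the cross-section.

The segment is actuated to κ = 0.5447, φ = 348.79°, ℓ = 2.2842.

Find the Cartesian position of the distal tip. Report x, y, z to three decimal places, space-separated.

1.223 -0.242 1.739

θ = κ·ℓ = 0.5447 × 2.2842 = 1.24420 rad
ρ = (1 − cos θ)/κ = (1 − 0.32082)/0.5447 = 1.24689
z = sin θ / κ = 0.94714/0.5447 = 1.73883
x = ρ cos φ = 1.24689 × cos(348.79°) = 1.22310
y = ρ sin φ = 1.24689 × sin(348.79°) = -0.24240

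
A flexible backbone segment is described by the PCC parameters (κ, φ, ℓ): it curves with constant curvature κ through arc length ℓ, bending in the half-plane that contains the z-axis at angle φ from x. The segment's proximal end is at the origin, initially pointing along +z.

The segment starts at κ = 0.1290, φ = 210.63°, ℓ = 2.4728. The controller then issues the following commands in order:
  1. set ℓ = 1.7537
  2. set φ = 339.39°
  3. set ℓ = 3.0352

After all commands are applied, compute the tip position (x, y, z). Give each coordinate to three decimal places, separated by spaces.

initial: κ=0.1290, φ=210.63°, ℓ=2.4728
cmd 1: set ℓ=1.7537 → (κ,φ,ℓ)=(0.1290,210.63°,1.7537) → tip=(-0.1700,-0.1006,1.7388)
cmd 2: set φ=339.39° → (κ,φ,ℓ)=(0.1290,339.39°,1.7537) → tip=(0.1849,-0.0695,1.7388)
cmd 3: set ℓ=3.0352 → (κ,φ,ℓ)=(0.1290,339.39°,3.0352) → tip=(0.5491,-0.2065,2.9582)

0.549 -0.207 2.958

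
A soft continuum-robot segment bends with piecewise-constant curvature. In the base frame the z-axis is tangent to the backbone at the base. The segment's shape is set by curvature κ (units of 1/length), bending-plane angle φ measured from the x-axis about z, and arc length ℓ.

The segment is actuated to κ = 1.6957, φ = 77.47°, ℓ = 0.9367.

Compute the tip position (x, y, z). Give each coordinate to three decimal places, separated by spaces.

θ = κ·ℓ = 1.6957 × 0.9367 = 1.58836 rad
ρ = (1 − cos θ)/κ = (1 − -0.01756)/1.6957 = 0.60009
z = sin θ / κ = 0.99985/1.6957 = 0.58964
x = ρ cos φ = 0.60009 × cos(77.47°) = 0.13019
y = ρ sin φ = 0.60009 × sin(77.47°) = 0.58579

0.130 0.586 0.590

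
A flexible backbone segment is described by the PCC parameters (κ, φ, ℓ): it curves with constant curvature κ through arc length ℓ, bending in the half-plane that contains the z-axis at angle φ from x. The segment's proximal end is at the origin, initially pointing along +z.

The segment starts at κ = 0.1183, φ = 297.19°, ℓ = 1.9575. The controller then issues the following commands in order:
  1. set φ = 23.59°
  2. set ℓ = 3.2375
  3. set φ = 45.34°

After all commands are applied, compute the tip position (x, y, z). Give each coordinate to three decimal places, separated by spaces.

0.430 0.436 3.159

initial: κ=0.1183, φ=297.19°, ℓ=1.9575
cmd 1: set φ=23.59° → (κ,φ,ℓ)=(0.1183,23.59°,1.9575) → tip=(0.2068,0.0903,1.9401)
cmd 2: set ℓ=3.2375 → (κ,φ,ℓ)=(0.1183,23.59°,3.2375) → tip=(0.5613,0.2451,3.1589)
cmd 3: set φ=45.34° → (κ,φ,ℓ)=(0.1183,45.34°,3.2375) → tip=(0.4305,0.4356,3.1589)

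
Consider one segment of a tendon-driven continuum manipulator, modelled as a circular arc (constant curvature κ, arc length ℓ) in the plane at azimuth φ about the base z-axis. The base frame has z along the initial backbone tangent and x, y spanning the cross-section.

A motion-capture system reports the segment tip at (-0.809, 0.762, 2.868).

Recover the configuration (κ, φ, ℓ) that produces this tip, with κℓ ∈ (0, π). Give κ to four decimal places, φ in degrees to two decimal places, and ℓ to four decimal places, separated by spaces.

0.2349 136.71 3.1470

ρ = √(x²+y²) = √(-0.809² + 0.762²) = 1.11136
φ = atan2(y, x) mod 360° = atan2(0.762, -0.809) = 136.7136°
|p|² = ρ² + z² = 1.11136² + 2.868² = 9.46055
κ = 2ρ / |p|² = 2×1.11136 / 9.46055 = 0.23495
θ = 2·atan2(ρ, z) = 2·atan2(1.11136, 2.868) = 0.73938 rad
ℓ = θ/κ = 0.73938/0.23495 = 3.14700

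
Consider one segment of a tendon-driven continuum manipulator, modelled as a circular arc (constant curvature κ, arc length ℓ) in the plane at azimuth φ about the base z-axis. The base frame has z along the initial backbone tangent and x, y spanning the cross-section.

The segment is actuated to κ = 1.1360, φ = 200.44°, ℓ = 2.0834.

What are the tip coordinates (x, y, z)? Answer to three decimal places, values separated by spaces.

-1.414 -0.527 0.616

θ = κ·ℓ = 1.1360 × 2.0834 = 2.36674 rad
ρ = (1 − cos θ)/κ = (1 − -0.71453)/1.1360 = 1.50927
z = sin θ / κ = 0.69961/1.1360 = 0.61585
x = ρ cos φ = 1.50927 × cos(200.44°) = -1.41424
y = ρ sin φ = 1.50927 × sin(200.44°) = -0.52708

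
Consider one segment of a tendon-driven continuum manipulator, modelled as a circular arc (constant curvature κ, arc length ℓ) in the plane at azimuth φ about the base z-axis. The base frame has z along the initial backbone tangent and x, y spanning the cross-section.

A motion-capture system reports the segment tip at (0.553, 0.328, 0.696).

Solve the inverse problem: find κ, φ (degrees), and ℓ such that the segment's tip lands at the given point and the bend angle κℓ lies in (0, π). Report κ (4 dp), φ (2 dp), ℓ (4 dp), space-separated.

1.4323 30.67 1.0414

ρ = √(x²+y²) = √(0.553² + 0.328²) = 0.64296
φ = atan2(y, x) mod 360° = atan2(0.328, 0.553) = 30.6734°
|p|² = ρ² + z² = 0.64296² + 0.696² = 0.89781
κ = 2ρ / |p|² = 2×0.64296 / 0.89781 = 1.43228
θ = 2·atan2(ρ, z) = 2·atan2(0.64296, 0.696) = 1.49161 rad
ℓ = θ/κ = 1.49161/1.43228 = 1.04142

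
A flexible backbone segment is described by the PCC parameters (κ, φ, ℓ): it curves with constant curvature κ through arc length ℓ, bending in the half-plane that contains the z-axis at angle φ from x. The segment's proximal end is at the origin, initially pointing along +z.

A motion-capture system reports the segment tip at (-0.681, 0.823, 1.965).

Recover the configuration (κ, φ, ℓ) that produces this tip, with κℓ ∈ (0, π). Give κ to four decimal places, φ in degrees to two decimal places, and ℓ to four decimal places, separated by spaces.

ρ = √(x²+y²) = √(-0.681² + 0.823²) = 1.06822
φ = atan2(y, x) mod 360° = atan2(0.823, -0.681) = 129.6064°
|p|² = ρ² + z² = 1.06822² + 1.965² = 5.00231
κ = 2ρ / |p|² = 2×1.06822 / 5.00231 = 0.42709
θ = 2·atan2(ρ, z) = 2·atan2(1.06822, 1.965) = 0.99587 rad
ℓ = θ/κ = 0.99587/0.42709 = 2.33175

0.4271 129.61 2.3318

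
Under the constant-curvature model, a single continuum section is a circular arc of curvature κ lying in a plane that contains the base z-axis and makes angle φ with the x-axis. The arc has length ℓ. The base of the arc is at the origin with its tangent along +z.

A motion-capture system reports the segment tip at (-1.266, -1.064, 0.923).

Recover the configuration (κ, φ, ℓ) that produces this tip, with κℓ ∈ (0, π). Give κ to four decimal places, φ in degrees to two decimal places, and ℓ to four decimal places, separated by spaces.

ρ = √(x²+y²) = √(-1.266² + -1.064²) = 1.65374
φ = atan2(y, x) mod 360° = atan2(-1.064, -1.266) = 220.0451°
|p|² = ρ² + z² = 1.65374² + 0.923² = 3.58678
κ = 2ρ / |p|² = 2×1.65374 / 3.58678 = 0.92213
θ = 2·atan2(ρ, z) = 2·atan2(1.65374, 0.923) = 2.12347 rad
ℓ = θ/κ = 2.12347/0.92213 = 2.30278

0.9221 220.05 2.3028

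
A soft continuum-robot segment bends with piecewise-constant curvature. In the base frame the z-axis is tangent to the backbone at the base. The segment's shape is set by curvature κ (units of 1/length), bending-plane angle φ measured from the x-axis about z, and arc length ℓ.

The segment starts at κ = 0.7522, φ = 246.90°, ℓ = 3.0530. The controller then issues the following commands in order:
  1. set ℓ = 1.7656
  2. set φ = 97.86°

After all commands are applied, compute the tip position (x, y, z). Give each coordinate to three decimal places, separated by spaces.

initial: κ=0.7522, φ=246.90°, ℓ=3.0530
cmd 1: set ℓ=1.7656 → (κ,φ,ℓ)=(0.7522,246.90°,1.7656) → tip=(-0.3962,-0.9289,1.2905)
cmd 2: set φ=97.86° → (κ,φ,ℓ)=(0.7522,97.86°,1.7656) → tip=(-0.1381,1.0004,1.2905)

-0.138 1.000 1.290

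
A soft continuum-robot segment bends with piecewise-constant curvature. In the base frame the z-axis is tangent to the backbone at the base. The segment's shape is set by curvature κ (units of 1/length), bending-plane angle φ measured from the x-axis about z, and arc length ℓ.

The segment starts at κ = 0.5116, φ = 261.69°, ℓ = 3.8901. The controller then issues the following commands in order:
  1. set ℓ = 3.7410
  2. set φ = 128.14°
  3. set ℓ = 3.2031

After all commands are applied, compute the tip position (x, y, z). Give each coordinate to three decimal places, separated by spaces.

initial: κ=0.5116, φ=261.69°, ℓ=3.8901
cmd 1: set ℓ=3.7410 → (κ,φ,ℓ)=(0.5116,261.69°,3.7410) → tip=(-0.3775,-2.5848,1.8407)
cmd 2: set φ=128.14° → (κ,φ,ℓ)=(0.5116,128.14°,3.7410) → tip=(-1.6133,2.0545,1.8407)
cmd 3: set ℓ=3.2031 → (κ,φ,ℓ)=(0.5116,128.14°,3.2031) → tip=(-1.2891,1.6417,1.9501)

-1.289 1.642 1.950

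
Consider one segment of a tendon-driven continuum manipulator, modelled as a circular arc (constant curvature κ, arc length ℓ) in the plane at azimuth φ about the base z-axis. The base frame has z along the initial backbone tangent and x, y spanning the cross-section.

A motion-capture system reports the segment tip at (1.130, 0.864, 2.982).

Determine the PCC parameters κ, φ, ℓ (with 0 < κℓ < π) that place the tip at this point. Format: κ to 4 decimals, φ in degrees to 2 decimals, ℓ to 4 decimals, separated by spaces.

ρ = √(x²+y²) = √(1.130² + 0.864²) = 1.42246
φ = atan2(y, x) mod 360° = atan2(0.864, 1.130) = 37.4016°
|p|² = ρ² + z² = 1.42246² + 2.982² = 10.91572
κ = 2ρ / |p|² = 2×1.42246 / 10.91572 = 0.26063
θ = 2·atan2(ρ, z) = 2·atan2(1.42246, 2.982) = 0.89018 rad
ℓ = θ/κ = 0.89018/0.26063 = 3.41556

0.2606 37.40 3.4156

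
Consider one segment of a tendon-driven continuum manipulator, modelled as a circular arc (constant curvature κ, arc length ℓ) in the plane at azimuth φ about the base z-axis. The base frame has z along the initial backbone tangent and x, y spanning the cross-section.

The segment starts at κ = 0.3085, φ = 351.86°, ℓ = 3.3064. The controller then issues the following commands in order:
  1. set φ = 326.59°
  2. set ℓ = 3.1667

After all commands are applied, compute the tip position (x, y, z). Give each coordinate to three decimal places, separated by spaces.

1.192 -0.786 2.686

initial: κ=0.3085, φ=351.86°, ℓ=3.3064
cmd 1: set φ=326.59° → (κ,φ,ℓ)=(0.3085,326.59°,3.3064) → tip=(1.2898,-0.8508,2.7621)
cmd 2: set ℓ=3.1667 → (κ,φ,ℓ)=(0.3085,326.59°,3.1667) → tip=(1.1917,-0.7861,2.6865)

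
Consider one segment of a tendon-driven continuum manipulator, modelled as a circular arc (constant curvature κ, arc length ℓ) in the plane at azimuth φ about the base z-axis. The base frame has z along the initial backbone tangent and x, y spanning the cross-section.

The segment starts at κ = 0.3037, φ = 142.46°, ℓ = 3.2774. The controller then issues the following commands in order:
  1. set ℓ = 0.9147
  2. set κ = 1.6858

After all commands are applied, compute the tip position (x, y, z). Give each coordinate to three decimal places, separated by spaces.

initial: κ=0.3037, φ=142.46°, ℓ=3.2774
cmd 1: set ℓ=0.9147 → (κ,φ,ℓ)=(0.3037,142.46°,0.9147) → tip=(-0.1001,0.0769,0.9030)
cmd 2: set κ=1.6858 → (κ,φ,ℓ)=(1.6858,142.46°,0.9147) → tip=(-0.4568,0.3510,0.5929)

-0.457 0.351 0.593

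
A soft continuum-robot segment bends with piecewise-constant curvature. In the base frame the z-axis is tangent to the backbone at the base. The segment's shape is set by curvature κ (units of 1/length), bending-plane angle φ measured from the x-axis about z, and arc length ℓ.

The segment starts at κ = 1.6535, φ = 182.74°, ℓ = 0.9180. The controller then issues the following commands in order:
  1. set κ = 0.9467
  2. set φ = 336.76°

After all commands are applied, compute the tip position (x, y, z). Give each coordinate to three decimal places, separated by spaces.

0.344 -0.148 0.807

initial: κ=1.6535, φ=182.74°, ℓ=0.9180
cmd 1: set κ=0.9467 → (κ,φ,ℓ)=(0.9467,182.74°,0.9180) → tip=(-0.3740,-0.0179,0.8067)
cmd 2: set φ=336.76° → (κ,φ,ℓ)=(0.9467,336.76°,0.9180) → tip=(0.3440,-0.1477,0.8067)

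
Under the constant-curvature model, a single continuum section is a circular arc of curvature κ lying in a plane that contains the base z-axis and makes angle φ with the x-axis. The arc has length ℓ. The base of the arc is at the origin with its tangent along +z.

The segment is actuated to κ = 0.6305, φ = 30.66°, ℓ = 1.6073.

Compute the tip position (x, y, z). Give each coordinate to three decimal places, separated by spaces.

θ = κ·ℓ = 0.6305 × 1.6073 = 1.01340 rad
ρ = (1 − cos θ)/κ = (1 − 0.52898)/0.6305 = 0.74706
z = sin θ / κ = 0.84864/0.6305 = 1.34597
x = ρ cos φ = 0.74706 × cos(30.66°) = 0.64263
y = ρ sin φ = 0.74706 × sin(30.66°) = 0.38096

0.643 0.381 1.346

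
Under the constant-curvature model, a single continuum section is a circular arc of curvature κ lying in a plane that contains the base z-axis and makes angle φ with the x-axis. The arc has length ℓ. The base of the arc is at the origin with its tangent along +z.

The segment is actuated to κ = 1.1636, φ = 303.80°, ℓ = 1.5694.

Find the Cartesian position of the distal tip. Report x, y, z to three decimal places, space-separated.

θ = κ·ℓ = 1.1636 × 1.5694 = 1.82615 rad
ρ = (1 − cos θ)/κ = (1 − -0.25259)/1.1636 = 1.07648
z = sin θ / κ = 0.96757/1.1636 = 0.83153
x = ρ cos φ = 1.07648 × cos(303.80°) = 0.59884
y = ρ sin φ = 1.07648 × sin(303.80°) = -0.89454

0.599 -0.895 0.832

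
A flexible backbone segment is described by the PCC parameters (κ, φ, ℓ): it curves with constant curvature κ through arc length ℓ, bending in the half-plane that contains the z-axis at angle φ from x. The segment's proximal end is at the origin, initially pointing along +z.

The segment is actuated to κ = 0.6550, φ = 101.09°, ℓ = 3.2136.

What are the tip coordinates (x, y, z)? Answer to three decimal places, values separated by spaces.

θ = κ·ℓ = 0.6550 × 3.2136 = 2.10491 rad
ρ = (1 − cos θ)/κ = (1 − -0.50908)/0.6550 = 2.30393
z = sin θ / κ = 0.86072/0.6550 = 1.31408
x = ρ cos φ = 2.30393 × cos(101.09°) = -0.44316
y = ρ sin φ = 2.30393 × sin(101.09°) = 2.26091

-0.443 2.261 1.314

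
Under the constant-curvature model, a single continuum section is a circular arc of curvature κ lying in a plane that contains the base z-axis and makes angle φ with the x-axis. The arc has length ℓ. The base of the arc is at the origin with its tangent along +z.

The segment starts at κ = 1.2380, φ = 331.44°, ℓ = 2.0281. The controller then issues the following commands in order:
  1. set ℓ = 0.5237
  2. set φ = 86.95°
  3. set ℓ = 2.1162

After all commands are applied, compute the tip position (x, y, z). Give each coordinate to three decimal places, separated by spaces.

initial: κ=1.2380, φ=331.44°, ℓ=2.0281
cmd 1: set ℓ=0.5237 → (κ,φ,ℓ)=(1.2380,331.44°,0.5237) → tip=(0.1440,-0.0784,0.4878)
cmd 2: set φ=86.95° → (κ,φ,ℓ)=(1.2380,86.95°,0.5237) → tip=(0.0087,0.1637,0.4878)
cmd 3: set ℓ=2.1162 → (κ,φ,ℓ)=(1.2380,86.95°,2.1162) → tip=(0.0802,1.5059,0.4026)

0.080 1.506 0.403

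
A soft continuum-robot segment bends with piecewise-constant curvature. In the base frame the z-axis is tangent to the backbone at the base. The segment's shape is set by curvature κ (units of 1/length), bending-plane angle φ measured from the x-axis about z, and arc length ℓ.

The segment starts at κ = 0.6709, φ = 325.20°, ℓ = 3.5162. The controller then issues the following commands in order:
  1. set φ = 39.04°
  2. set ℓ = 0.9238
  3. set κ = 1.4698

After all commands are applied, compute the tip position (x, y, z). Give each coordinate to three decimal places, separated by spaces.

0.417 0.338 0.665

initial: κ=0.6709, φ=325.20°, ℓ=3.5162
cmd 1: set φ=39.04° → (κ,φ,ℓ)=(0.6709,39.04°,3.5162) → tip=(1.9786,1.6046,1.0510)
cmd 2: set ℓ=0.9238 → (κ,φ,ℓ)=(0.6709,39.04°,0.9238) → tip=(0.2153,0.1746,0.8658)
cmd 3: set κ=1.4698 → (κ,φ,ℓ)=(1.4698,39.04°,0.9238) → tip=(0.4167,0.3379,0.6650)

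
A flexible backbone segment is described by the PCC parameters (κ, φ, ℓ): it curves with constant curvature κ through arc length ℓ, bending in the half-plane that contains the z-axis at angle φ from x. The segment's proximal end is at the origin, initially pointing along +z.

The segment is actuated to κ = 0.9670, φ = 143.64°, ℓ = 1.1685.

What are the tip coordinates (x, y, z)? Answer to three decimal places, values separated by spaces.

θ = κ·ℓ = 0.9670 × 1.1685 = 1.12994 rad
ρ = (1 − cos θ)/κ = (1 − 0.42671)/0.9670 = 0.59285
z = sin θ / κ = 0.90439/0.9670 = 0.93525
x = ρ cos φ = 0.59285 × cos(143.64°) = -0.47743
y = ρ sin φ = 0.59285 × sin(143.64°) = 0.35147

-0.477 0.351 0.935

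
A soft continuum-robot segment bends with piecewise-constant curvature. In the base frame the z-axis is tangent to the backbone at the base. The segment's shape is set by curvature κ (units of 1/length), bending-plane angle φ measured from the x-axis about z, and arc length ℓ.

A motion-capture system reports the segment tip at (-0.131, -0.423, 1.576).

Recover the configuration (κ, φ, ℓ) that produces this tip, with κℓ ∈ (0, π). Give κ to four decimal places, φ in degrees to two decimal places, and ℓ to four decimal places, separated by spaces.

ρ = √(x²+y²) = √(-0.131² + -0.423²) = 0.44282
φ = atan2(y, x) mod 360° = atan2(-0.423, -0.131) = 252.7926°
|p|² = ρ² + z² = 0.44282² + 1.576² = 2.67987
κ = 2ρ / |p|² = 2×0.44282 / 2.67987 = 0.33048
θ = 2·atan2(ρ, z) = 2·atan2(0.44282, 1.576) = 0.54783 rad
ℓ = θ/κ = 0.54783/0.33048 = 1.65768

0.3305 252.79 1.6577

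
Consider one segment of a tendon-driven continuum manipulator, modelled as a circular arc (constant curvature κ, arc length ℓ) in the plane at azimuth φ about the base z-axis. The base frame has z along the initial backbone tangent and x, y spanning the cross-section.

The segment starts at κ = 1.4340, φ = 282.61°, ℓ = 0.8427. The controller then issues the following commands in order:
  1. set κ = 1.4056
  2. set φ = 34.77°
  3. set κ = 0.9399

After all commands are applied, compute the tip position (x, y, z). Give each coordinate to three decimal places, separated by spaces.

initial: κ=1.4340, φ=282.61°, ℓ=0.8427
cmd 1: set κ=1.4056 → (κ,φ,ℓ)=(1.4056,282.61°,0.8427) → tip=(0.0968,-0.4327,0.6590)
cmd 2: set φ=34.77° → (κ,φ,ℓ)=(1.4056,34.77°,0.8427) → tip=(0.3642,0.2529,0.6590)
cmd 3: set κ=0.9399 → (κ,φ,ℓ)=(0.9399,34.77°,0.8427) → tip=(0.2601,0.1806,0.7573)

0.260 0.181 0.757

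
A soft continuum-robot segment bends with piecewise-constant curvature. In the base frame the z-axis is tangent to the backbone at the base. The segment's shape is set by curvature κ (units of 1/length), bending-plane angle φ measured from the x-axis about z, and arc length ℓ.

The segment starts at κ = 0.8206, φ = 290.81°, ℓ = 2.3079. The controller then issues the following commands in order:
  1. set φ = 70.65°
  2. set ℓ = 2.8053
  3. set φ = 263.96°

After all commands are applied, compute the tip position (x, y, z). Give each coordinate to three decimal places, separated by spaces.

-0.214 -2.021 0.907

initial: κ=0.8206, φ=290.81°, ℓ=2.3079
cmd 1: set φ=70.65° → (κ,φ,ℓ)=(0.8206,70.65°,2.3079) → tip=(0.5320,1.5148,1.1556)
cmd 2: set ℓ=2.8053 → (κ,φ,ℓ)=(0.8206,70.65°,2.8053) → tip=(0.6734,1.9176,0.9071)
cmd 3: set φ=263.96° → (κ,φ,ℓ)=(0.8206,263.96°,2.8053) → tip=(-0.2139,-2.0211,0.9071)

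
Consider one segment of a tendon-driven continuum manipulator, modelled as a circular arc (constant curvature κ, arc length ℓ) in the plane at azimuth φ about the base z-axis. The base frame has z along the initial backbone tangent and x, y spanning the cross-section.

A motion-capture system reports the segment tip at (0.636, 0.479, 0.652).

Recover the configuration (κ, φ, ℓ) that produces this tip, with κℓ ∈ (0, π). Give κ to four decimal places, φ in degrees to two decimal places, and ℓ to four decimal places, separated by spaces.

ρ = √(x²+y²) = √(0.636² + 0.479²) = 0.79620
φ = atan2(y, x) mod 360° = atan2(0.479, 0.636) = 36.9850°
|p|² = ρ² + z² = 0.79620² + 0.652² = 1.05904
κ = 2ρ / |p|² = 2×0.79620 / 1.05904 = 1.50363
θ = 2·atan2(ρ, z) = 2·atan2(0.79620, 0.652) = 1.76929 rad
ℓ = θ/κ = 1.76929/1.50363 = 1.17668

1.5036 36.99 1.1767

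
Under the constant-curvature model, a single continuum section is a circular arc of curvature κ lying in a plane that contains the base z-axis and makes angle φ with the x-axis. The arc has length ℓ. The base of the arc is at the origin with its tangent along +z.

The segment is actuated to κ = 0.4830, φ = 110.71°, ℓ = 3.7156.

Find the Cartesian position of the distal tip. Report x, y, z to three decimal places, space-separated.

-0.895 2.366 2.019

θ = κ·ℓ = 0.4830 × 3.7156 = 1.79463 rad
ρ = (1 − cos θ)/κ = (1 − -0.22197)/0.4830 = 2.52997
z = sin θ / κ = 0.97505/0.4830 = 2.01874
x = ρ cos φ = 2.52997 × cos(110.71°) = -0.89469
y = ρ sin φ = 2.52997 × sin(110.71°) = 2.36649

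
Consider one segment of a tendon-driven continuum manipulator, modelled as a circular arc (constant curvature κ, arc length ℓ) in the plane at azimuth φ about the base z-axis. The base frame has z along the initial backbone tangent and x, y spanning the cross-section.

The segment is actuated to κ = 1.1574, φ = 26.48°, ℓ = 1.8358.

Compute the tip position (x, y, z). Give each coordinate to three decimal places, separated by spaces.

θ = κ·ℓ = 1.1574 × 1.8358 = 2.12475 rad
ρ = (1 − cos θ)/κ = (1 − -0.52606)/1.1574 = 1.31852
z = sin θ / κ = 0.85045/1.1574 = 0.73479
x = ρ cos φ = 1.31852 × cos(26.48°) = 1.18020
y = ρ sin φ = 1.31852 × sin(26.48°) = 0.58791

1.180 0.588 0.735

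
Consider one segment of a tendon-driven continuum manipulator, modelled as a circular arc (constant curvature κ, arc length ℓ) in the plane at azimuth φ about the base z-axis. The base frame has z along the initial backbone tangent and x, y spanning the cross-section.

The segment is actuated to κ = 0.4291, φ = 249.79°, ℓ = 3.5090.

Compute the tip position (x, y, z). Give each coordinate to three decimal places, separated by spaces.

θ = κ·ℓ = 0.4291 × 3.5090 = 1.50571 rad
ρ = (1 − cos θ)/κ = (1 − 0.06504)/0.4291 = 2.17889
z = sin θ / κ = 0.99788/0.4291 = 2.32552
x = ρ cos φ = 2.17889 × cos(249.79°) = -0.75272
y = ρ sin φ = 2.17889 × sin(249.79°) = -2.04474

-0.753 -2.045 2.326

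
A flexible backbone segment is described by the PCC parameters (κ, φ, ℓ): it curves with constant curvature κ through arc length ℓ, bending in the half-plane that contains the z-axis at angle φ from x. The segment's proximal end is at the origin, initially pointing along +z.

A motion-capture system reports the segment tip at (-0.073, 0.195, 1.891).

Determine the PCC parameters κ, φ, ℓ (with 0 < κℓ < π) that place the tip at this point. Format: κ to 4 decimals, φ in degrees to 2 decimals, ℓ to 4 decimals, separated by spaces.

0.1151 110.52 1.9062

ρ = √(x²+y²) = √(-0.073² + 0.195²) = 0.20822
φ = atan2(y, x) mod 360° = atan2(0.195, -0.073) = 110.5238°
|p|² = ρ² + z² = 0.20822² + 1.891² = 3.61923
κ = 2ρ / |p|² = 2×0.20822 / 3.61923 = 0.11506
θ = 2·atan2(ρ, z) = 2·atan2(0.20822, 1.891) = 0.21933 rad
ℓ = θ/κ = 0.21933/0.11506 = 1.90625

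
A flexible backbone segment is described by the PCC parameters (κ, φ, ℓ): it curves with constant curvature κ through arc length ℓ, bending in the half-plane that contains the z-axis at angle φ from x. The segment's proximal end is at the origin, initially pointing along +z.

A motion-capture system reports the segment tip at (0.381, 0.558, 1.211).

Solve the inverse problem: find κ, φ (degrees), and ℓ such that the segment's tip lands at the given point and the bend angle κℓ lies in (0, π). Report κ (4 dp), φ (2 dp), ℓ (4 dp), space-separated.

ρ = √(x²+y²) = √(0.381² + 0.558²) = 0.67567
φ = atan2(y, x) mod 360° = atan2(0.558, 0.381) = 55.6749°
|p|² = ρ² + z² = 0.67567² + 1.211² = 1.92305
κ = 2ρ / |p|² = 2×0.67567 / 1.92305 = 0.70270
θ = 2·atan2(ρ, z) = 2·atan2(0.67567, 1.211) = 1.01784 rad
ℓ = θ/κ = 1.01784/0.70270 = 1.44846

0.7027 55.67 1.4485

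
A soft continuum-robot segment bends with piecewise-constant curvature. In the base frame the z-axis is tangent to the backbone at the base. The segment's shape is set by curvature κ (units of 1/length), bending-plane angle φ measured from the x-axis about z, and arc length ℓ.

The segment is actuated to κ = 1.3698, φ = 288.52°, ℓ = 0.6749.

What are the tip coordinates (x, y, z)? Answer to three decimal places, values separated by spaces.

θ = κ·ℓ = 1.3698 × 0.6749 = 0.92448 rad
ρ = (1 − cos θ)/κ = (1 − 0.60225)/1.3698 = 0.29037
z = sin θ / κ = 0.79831/1.3698 = 0.58279
x = ρ cos φ = 0.29037 × cos(288.52°) = 0.09223
y = ρ sin φ = 0.29037 × sin(288.52°) = -0.27533

0.092 -0.275 0.583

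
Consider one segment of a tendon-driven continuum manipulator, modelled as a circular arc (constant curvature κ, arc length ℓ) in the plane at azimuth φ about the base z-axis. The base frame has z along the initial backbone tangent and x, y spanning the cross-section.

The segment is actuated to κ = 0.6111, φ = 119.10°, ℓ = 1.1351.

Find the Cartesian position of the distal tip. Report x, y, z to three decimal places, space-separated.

-0.184 0.330 1.046

θ = κ·ℓ = 0.6111 × 1.1351 = 0.69366 rad
ρ = (1 − cos θ)/κ = (1 − 0.76891)/0.6111 = 0.37815
z = sin θ / κ = 0.63936/0.6111 = 1.04624
x = ρ cos φ = 0.37815 × cos(119.10°) = -0.18391
y = ρ sin φ = 0.37815 × sin(119.10°) = 0.33042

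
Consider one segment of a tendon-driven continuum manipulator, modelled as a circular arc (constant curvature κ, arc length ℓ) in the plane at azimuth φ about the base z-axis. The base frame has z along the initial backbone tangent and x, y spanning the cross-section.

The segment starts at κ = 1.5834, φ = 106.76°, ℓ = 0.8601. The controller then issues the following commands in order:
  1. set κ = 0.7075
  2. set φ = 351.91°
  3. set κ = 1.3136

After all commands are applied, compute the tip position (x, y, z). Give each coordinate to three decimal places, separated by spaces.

initial: κ=1.5834, φ=106.76°, ℓ=0.8601
cmd 1: set κ=0.7075 → (κ,φ,ℓ)=(0.7075,106.76°,0.8601) → tip=(-0.0732,0.2429,0.8080)
cmd 2: set φ=351.91° → (κ,φ,ℓ)=(0.7075,351.91°,0.8601) → tip=(0.2512,-0.0357,0.8080)
cmd 3: set κ=1.3136 → (κ,φ,ℓ)=(1.3136,351.91°,0.8601) → tip=(0.4320,-0.0614,0.6884)

0.432 -0.061 0.688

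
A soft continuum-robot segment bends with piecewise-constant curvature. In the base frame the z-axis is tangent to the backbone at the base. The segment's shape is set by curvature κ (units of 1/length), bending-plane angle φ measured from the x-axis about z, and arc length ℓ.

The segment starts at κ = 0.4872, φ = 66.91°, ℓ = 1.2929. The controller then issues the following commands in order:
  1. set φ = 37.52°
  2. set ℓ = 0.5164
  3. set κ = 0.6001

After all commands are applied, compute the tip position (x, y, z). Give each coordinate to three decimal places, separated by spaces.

0.063 0.048 0.508

initial: κ=0.4872, φ=66.91°, ℓ=1.2929
cmd 1: set φ=37.52° → (κ,φ,ℓ)=(0.4872,37.52°,1.2929) → tip=(0.3124,0.2399,1.2091)
cmd 2: set ℓ=0.5164 → (κ,φ,ℓ)=(0.4872,37.52°,0.5164) → tip=(0.0513,0.0394,0.5110)
cmd 3: set κ=0.6001 → (κ,φ,ℓ)=(0.6001,37.52°,0.5164) → tip=(0.0630,0.0483,0.5082)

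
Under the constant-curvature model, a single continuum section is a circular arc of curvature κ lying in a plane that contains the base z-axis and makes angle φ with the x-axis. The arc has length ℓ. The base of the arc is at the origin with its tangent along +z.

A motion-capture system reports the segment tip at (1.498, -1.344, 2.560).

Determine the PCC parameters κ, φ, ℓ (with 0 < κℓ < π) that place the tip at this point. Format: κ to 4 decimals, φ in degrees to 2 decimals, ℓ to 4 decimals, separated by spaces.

ρ = √(x²+y²) = √(1.498² + -1.344²) = 2.01255
φ = atan2(y, x) mod 360° = atan2(-1.344, 1.498) = 318.1017°
|p|² = ρ² + z² = 2.01255² + 2.560² = 10.60394
κ = 2ρ / |p|² = 2×2.01255 / 10.60394 = 0.37958
θ = 2·atan2(ρ, z) = 2·atan2(2.01255, 2.560) = 1.33248 rad
ℓ = θ/κ = 1.33248/0.37958 = 3.51036

0.3796 318.10 3.5104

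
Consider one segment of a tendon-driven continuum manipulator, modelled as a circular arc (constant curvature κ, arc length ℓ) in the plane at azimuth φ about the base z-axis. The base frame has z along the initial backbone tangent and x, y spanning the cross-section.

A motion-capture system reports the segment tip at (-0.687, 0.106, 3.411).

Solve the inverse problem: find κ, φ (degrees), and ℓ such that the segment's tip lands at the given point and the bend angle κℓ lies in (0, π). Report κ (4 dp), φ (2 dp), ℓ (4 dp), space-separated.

ρ = √(x²+y²) = √(-0.687² + 0.106²) = 0.69513
φ = atan2(y, x) mod 360° = atan2(0.106, -0.687) = 171.2288°
|p|² = ρ² + z² = 0.69513² + 3.411² = 12.11813
κ = 2ρ / |p|² = 2×0.69513 / 12.11813 = 0.11473
θ = 2·atan2(ρ, z) = 2·atan2(0.69513, 3.411) = 0.40208 rad
ℓ = θ/κ = 0.40208/0.11473 = 3.50467

0.1147 171.23 3.5047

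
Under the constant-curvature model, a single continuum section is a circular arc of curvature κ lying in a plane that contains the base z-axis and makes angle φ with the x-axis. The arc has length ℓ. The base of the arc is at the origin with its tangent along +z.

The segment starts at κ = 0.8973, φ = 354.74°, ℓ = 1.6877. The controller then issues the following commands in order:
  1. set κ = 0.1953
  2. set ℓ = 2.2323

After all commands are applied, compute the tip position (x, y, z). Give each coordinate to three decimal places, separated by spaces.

0.477 -0.044 2.162

initial: κ=0.8973, φ=354.74°, ℓ=1.6877
cmd 1: set κ=0.1953 → (κ,φ,ℓ)=(0.1953,354.74°,1.6877) → tip=(0.2745,-0.0253,1.6573)
cmd 2: set ℓ=2.2323 → (κ,φ,ℓ)=(0.1953,354.74°,2.2323) → tip=(0.4769,-0.0439,2.1623)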